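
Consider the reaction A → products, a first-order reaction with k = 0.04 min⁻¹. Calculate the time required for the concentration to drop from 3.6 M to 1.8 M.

17.33 min

Step 1: For first-order: t = ln([A]₀/[A])/k
Step 2: t = ln(3.6/1.8)/0.04
Step 3: t = ln(2)/0.04
Step 4: t = 0.6931/0.04 = 17.33 min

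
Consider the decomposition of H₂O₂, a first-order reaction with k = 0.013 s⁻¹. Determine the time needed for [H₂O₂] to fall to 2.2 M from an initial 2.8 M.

18.55 s

Step 1: For first-order: t = ln([H₂O₂]₀/[H₂O₂])/k
Step 2: t = ln(2.8/2.2)/0.013
Step 3: t = ln(1.273)/0.013
Step 4: t = 0.2412/0.013 = 18.55 s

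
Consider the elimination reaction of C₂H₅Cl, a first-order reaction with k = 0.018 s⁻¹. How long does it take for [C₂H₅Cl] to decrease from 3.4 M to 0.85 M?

77.02 s

Step 1: For first-order: t = ln([C₂H₅Cl]₀/[C₂H₅Cl])/k
Step 2: t = ln(3.4/0.85)/0.018
Step 3: t = ln(4)/0.018
Step 4: t = 1.386/0.018 = 77.02 s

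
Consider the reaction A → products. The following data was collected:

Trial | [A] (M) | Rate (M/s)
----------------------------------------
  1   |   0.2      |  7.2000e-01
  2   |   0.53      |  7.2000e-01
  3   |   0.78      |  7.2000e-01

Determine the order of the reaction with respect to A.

zeroth order (0)

Step 1: Compare trials - when concentration changes, rate stays constant.
Step 2: rate₂/rate₁ = 7.2000e-01/7.2000e-01 = 1
Step 3: [A]₂/[A]₁ = 0.53/0.2 = 2.65
Step 4: Since rate ratio ≈ (conc ratio)^0, the reaction is zeroth order.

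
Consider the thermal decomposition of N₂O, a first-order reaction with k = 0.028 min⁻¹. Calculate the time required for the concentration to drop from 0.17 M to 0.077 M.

28.29 min

Step 1: For first-order: t = ln([N₂O]₀/[N₂O])/k
Step 2: t = ln(0.17/0.077)/0.028
Step 3: t = ln(2.208)/0.028
Step 4: t = 0.792/0.028 = 28.29 min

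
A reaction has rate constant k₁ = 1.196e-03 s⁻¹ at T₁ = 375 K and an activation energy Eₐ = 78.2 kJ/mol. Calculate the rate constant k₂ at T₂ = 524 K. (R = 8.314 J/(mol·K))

1.497e+00 s⁻¹

Step 1: Use the two-temperature Arrhenius form: ln(k₂/k₁) = -Eₐ/R × (1/T₂ - 1/T₁)
Step 2: Convert Eₐ to J/mol: 78.2 kJ/mol = 78200 J/mol
Step 3: 1/T₂ - 1/T₁ = 1/524 - 1/375 = -7.582697e-04 K⁻¹
Step 4: ln(k₂/k₁) = -78200/8.314 × -7.582697e-04 = 7.13215
Step 5: k₂ = k₁ × exp(7.13215) = 1.196e-03 × 1.25156e+03 = 1.497e+00 s⁻¹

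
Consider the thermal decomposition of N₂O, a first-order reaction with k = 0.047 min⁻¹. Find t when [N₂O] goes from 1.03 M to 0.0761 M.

55.43 min

Step 1: For first-order: t = ln([N₂O]₀/[N₂O])/k
Step 2: t = ln(1.03/0.0761)/0.047
Step 3: t = ln(13.53)/0.047
Step 4: t = 2.605/0.047 = 55.43 min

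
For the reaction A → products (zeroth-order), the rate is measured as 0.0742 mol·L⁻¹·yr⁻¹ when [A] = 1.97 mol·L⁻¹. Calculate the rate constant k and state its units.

0.0742 mol·L⁻¹·yr⁻¹

Step 1: For a zeroth-order reaction, rate = k (independent of concentration).
Step 2: k = rate = 0.0742 mol·L⁻¹·yr⁻¹.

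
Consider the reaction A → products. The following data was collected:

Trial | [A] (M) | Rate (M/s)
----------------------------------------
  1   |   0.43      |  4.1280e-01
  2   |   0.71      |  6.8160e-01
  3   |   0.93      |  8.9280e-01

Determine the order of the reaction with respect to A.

first order (1)

Step 1: Compare trials to find order n where rate₂/rate₁ = ([A]₂/[A]₁)^n
Step 2: rate₂/rate₁ = 6.8160e-01/4.1280e-01 = 1.651
Step 3: [A]₂/[A]₁ = 0.71/0.43 = 1.651
Step 4: n = ln(1.651)/ln(1.651) = 1.00 ≈ 1
Step 5: The reaction is first order in A.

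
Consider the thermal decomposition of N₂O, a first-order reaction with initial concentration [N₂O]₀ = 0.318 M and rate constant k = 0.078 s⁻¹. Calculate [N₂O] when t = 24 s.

0.04891 M

Step 1: For a first-order reaction: [N₂O] = [N₂O]₀ × e^(-kt)
Step 2: [N₂O] = 0.318 × e^(-0.078 × 24)
Step 3: [N₂O] = 0.318 × e^(-1.872)
Step 4: [N₂O] = 0.318 × 0.153816 = 0.04891 M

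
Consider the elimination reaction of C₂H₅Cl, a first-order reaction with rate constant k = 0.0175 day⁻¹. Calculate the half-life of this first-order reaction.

39.61 day

Step 1: For a first-order reaction, t₁/₂ = ln(2)/k
Step 2: t₁/₂ = ln(2)/0.0175
Step 3: t₁/₂ = 0.6931/0.0175 = 39.61 day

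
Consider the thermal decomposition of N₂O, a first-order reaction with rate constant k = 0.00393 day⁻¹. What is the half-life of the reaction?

176.4 day

Step 1: For a first-order reaction, t₁/₂ = ln(2)/k
Step 2: t₁/₂ = ln(2)/0.00393
Step 3: t₁/₂ = 0.6931/0.00393 = 176.4 day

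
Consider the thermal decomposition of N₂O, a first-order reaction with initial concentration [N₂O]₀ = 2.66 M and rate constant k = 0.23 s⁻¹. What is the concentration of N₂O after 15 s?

0.08444 M

Step 1: For a first-order reaction: [N₂O] = [N₂O]₀ × e^(-kt)
Step 2: [N₂O] = 2.66 × e^(-0.23 × 15)
Step 3: [N₂O] = 2.66 × e^(-3.45)
Step 4: [N₂O] = 2.66 × 0.0317456 = 0.08444 M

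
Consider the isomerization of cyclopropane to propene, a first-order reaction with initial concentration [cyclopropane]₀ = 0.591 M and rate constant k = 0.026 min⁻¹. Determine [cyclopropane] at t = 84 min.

0.06654 M

Step 1: For a first-order reaction: [cyclopropane] = [cyclopropane]₀ × e^(-kt)
Step 2: [cyclopropane] = 0.591 × e^(-0.026 × 84)
Step 3: [cyclopropane] = 0.591 × e^(-2.184)
Step 4: [cyclopropane] = 0.591 × 0.11259 = 0.06654 M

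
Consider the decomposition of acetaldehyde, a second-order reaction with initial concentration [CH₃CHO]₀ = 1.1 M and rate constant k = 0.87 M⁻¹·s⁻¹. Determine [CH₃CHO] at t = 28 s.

0.03957 M

Step 1: For a second-order reaction: 1/[CH₃CHO] = 1/[CH₃CHO]₀ + kt
Step 2: 1/[CH₃CHO] = 1/1.1 + 0.87 × 28
Step 3: 1/[CH₃CHO] = 0.9091 + 24.36 = 25.27
Step 4: [CH₃CHO] = 1/25.27 = 0.03957 M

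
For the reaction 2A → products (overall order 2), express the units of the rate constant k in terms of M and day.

M⁻¹·day⁻¹

Step 1: For overall order n, rate = k × (concentration)^n.
Step 2: Rate has units M·day⁻¹; concentration term has units M^2.
Step 3: k = rate / (concentration)^n, so units of k = M^(1-2)·day⁻¹ = M⁻¹·day⁻¹.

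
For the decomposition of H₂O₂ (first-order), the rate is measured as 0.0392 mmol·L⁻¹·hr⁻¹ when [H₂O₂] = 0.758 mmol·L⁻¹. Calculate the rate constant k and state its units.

0.05172 hr⁻¹

Step 1: rate = k[H₂O₂]^1, so k = rate / [H₂O₂]^1.
Step 2: k = 0.0392 / (0.758)^1 = 0.0392 / 0.758.
Step 3: k = 0.05172 hr⁻¹.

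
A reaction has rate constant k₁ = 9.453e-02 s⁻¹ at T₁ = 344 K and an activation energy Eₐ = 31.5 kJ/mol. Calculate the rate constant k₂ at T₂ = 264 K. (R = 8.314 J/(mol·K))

3.358e-03 s⁻¹

Step 1: Use the two-temperature Arrhenius form: ln(k₂/k₁) = -Eₐ/R × (1/T₂ - 1/T₁)
Step 2: Convert Eₐ to J/mol: 31.5 kJ/mol = 31500 J/mol
Step 3: 1/T₂ - 1/T₁ = 1/264 - 1/344 = 8.809020e-04 K⁻¹
Step 4: ln(k₂/k₁) = -31500/8.314 × 8.809020e-04 = -3.33755
Step 5: k₂ = k₁ × exp(-3.33755) = 9.453e-02 × 3.55239e-02 = 3.358e-03 s⁻¹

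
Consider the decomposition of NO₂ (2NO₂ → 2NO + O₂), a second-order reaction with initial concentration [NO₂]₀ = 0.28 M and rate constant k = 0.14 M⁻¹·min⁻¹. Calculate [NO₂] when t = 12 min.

0.1904 M

Step 1: For a second-order reaction: 1/[NO₂] = 1/[NO₂]₀ + kt
Step 2: 1/[NO₂] = 1/0.28 + 0.14 × 12
Step 3: 1/[NO₂] = 3.571 + 1.68 = 5.251
Step 4: [NO₂] = 1/5.251 = 0.1904 M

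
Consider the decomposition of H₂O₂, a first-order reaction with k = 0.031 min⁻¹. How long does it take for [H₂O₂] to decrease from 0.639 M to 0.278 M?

26.85 min

Step 1: For first-order: t = ln([H₂O₂]₀/[H₂O₂])/k
Step 2: t = ln(0.639/0.278)/0.031
Step 3: t = ln(2.299)/0.031
Step 4: t = 0.8323/0.031 = 26.85 min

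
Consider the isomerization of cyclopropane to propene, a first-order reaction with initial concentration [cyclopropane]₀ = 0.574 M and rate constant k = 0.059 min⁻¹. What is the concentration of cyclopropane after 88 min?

0.003192 M

Step 1: For a first-order reaction: [cyclopropane] = [cyclopropane]₀ × e^(-kt)
Step 2: [cyclopropane] = 0.574 × e^(-0.059 × 88)
Step 3: [cyclopropane] = 0.574 × e^(-5.192)
Step 4: [cyclopropane] = 0.574 × 0.00556087 = 0.003192 M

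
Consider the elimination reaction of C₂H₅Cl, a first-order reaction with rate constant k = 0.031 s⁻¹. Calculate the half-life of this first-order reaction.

22.36 s

Step 1: For a first-order reaction, t₁/₂ = ln(2)/k
Step 2: t₁/₂ = ln(2)/0.031
Step 3: t₁/₂ = 0.6931/0.031 = 22.36 s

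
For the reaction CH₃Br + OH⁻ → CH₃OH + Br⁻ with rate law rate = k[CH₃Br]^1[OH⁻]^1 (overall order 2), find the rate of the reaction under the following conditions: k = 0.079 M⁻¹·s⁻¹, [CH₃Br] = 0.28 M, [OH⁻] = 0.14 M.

0.003097 M/s

Step 1: The rate law is rate = k[CH₃Br]^1[OH⁻]^1, overall order = 1+1 = 2
Step 2: Substitute values: rate = 0.079 × (0.28)^1 × (0.14)^1
Step 3: rate = 0.079 × 0.28 × 0.14 = 0.0030968 M/s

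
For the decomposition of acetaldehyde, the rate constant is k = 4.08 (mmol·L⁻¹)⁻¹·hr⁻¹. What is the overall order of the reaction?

second order (2)

Step 1: The units of k for an nth-order reaction are (concentration)^(1-n)·(time)⁻¹.
Step 2: Here k has units (mmol·L⁻¹)⁻¹·hr⁻¹, so the concentration exponent is -1.
Step 3: 1 - n = -1 ⇒ n = 2. The reaction is second order.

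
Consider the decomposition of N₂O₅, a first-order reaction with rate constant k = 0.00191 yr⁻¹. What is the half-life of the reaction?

362.9 yr

Step 1: For a first-order reaction, t₁/₂ = ln(2)/k
Step 2: t₁/₂ = ln(2)/0.00191
Step 3: t₁/₂ = 0.6931/0.00191 = 362.9 yr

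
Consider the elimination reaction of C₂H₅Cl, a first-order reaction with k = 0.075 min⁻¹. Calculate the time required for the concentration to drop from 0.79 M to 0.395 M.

9.242 min

Step 1: For first-order: t = ln([C₂H₅Cl]₀/[C₂H₅Cl])/k
Step 2: t = ln(0.79/0.395)/0.075
Step 3: t = ln(2)/0.075
Step 4: t = 0.6931/0.075 = 9.242 min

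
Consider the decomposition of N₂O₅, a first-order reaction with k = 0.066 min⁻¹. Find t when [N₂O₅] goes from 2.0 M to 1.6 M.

3.381 min

Step 1: For first-order: t = ln([N₂O₅]₀/[N₂O₅])/k
Step 2: t = ln(2.0/1.6)/0.066
Step 3: t = ln(1.25)/0.066
Step 4: t = 0.2231/0.066 = 3.381 min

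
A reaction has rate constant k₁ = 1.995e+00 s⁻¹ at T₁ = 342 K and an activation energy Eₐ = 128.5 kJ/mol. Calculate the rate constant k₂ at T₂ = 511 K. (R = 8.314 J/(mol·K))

6.181e+06 s⁻¹

Step 1: Use the two-temperature Arrhenius form: ln(k₂/k₁) = -Eₐ/R × (1/T₂ - 1/T₁)
Step 2: Convert Eₐ to J/mol: 128.5 kJ/mol = 128500 J/mol
Step 3: 1/T₂ - 1/T₁ = 1/511 - 1/342 = -9.670294e-04 K⁻¹
Step 4: ln(k₂/k₁) = -128500/8.314 × -9.670294e-04 = 14.94627
Step 5: k₂ = k₁ × exp(14.94627) = 1.995e+00 × 3.09801e+06 = 6.181e+06 s⁻¹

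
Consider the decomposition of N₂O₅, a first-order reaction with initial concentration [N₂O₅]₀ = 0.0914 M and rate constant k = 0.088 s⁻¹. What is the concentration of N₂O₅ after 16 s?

0.02236 M

Step 1: For a first-order reaction: [N₂O₅] = [N₂O₅]₀ × e^(-kt)
Step 2: [N₂O₅] = 0.0914 × e^(-0.088 × 16)
Step 3: [N₂O₅] = 0.0914 × e^(-1.408)
Step 4: [N₂O₅] = 0.0914 × 0.244632 = 0.02236 M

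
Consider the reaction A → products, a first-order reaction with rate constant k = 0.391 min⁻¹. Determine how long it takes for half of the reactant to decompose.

1.773 min

Step 1: For a first-order reaction, t₁/₂ = ln(2)/k
Step 2: t₁/₂ = ln(2)/0.391
Step 3: t₁/₂ = 0.6931/0.391 = 1.773 min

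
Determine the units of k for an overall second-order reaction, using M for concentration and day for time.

M⁻¹·day⁻¹

Step 1: For overall order n, rate = k × (concentration)^n.
Step 2: Rate has units M·day⁻¹; concentration term has units M^2.
Step 3: k = rate / (concentration)^n, so units of k = M^(1-2)·day⁻¹ = M⁻¹·day⁻¹.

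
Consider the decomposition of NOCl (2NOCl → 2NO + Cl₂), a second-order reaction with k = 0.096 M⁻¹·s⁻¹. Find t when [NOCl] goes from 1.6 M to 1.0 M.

3.906 s

Step 1: For second-order: t = (1/[NOCl] - 1/[NOCl]₀)/k
Step 2: t = (1/1.0 - 1/1.6)/0.096
Step 3: t = (1 - 0.625)/0.096
Step 4: t = 0.375/0.096 = 3.906 s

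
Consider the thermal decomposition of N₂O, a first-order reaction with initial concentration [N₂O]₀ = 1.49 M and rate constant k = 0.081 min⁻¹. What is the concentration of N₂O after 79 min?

0.002478 M

Step 1: For a first-order reaction: [N₂O] = [N₂O]₀ × e^(-kt)
Step 2: [N₂O] = 1.49 × e^(-0.081 × 79)
Step 3: [N₂O] = 1.49 × e^(-6.399)
Step 4: [N₂O] = 1.49 × 0.00166322 = 0.002478 M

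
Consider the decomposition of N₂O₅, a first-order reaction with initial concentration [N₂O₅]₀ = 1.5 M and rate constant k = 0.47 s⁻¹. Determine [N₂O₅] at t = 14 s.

0.002082 M

Step 1: For a first-order reaction: [N₂O₅] = [N₂O₅]₀ × e^(-kt)
Step 2: [N₂O₅] = 1.5 × e^(-0.47 × 14)
Step 3: [N₂O₅] = 1.5 × e^(-6.58)
Step 4: [N₂O₅] = 1.5 × 0.00138785 = 0.002082 M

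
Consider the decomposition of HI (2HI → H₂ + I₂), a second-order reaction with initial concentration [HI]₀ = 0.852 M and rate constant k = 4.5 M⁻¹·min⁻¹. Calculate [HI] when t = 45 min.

0.00491 M

Step 1: For a second-order reaction: 1/[HI] = 1/[HI]₀ + kt
Step 2: 1/[HI] = 1/0.852 + 4.5 × 45
Step 3: 1/[HI] = 1.174 + 202.5 = 203.7
Step 4: [HI] = 1/203.7 = 0.00491 M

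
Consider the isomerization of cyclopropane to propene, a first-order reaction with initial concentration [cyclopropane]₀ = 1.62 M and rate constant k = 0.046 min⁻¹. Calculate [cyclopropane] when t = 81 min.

0.03902 M

Step 1: For a first-order reaction: [cyclopropane] = [cyclopropane]₀ × e^(-kt)
Step 2: [cyclopropane] = 1.62 × e^(-0.046 × 81)
Step 3: [cyclopropane] = 1.62 × e^(-3.726)
Step 4: [cyclopropane] = 1.62 × 0.024089 = 0.03902 M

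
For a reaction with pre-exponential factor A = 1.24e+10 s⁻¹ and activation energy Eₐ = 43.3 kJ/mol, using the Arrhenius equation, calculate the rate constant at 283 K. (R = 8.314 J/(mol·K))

1.26e+02 s⁻¹

Step 1: Use the Arrhenius equation: k = A × exp(-Eₐ/RT)
Step 2: Convert Eₐ to J/mol: 43.3 kJ/mol = 43300 J/mol
Step 3: Calculate the exponent: -Eₐ/(RT) = -43300/(8.314 × 283) = -18.40312
Step 4: k = 1.24e+10 × exp(-18.40312)
Step 5: k = 1.24e+10 × 1.01772e-08 = 1.2620e+02 s⁻¹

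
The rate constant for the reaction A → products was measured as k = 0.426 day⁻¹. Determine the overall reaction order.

first order (1)

Step 1: The units of k for an nth-order reaction are (concentration)^(1-n)·(time)⁻¹.
Step 2: Here k has units day⁻¹, so the concentration exponent is 0.
Step 3: 1 - n = 0 ⇒ n = 1. The reaction is first order.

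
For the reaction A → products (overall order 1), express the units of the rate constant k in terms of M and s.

s⁻¹

Step 1: For overall order n, rate = k × (concentration)^n.
Step 2: Rate has units M·s⁻¹; concentration term has units M^1.
Step 3: k = rate / (concentration)^n, so units of k = M^(1-1)·s⁻¹ = s⁻¹.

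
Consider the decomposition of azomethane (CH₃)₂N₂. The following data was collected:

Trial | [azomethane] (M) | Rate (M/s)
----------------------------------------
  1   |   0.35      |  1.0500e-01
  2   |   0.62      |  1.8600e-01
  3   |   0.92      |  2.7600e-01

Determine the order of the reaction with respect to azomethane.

first order (1)

Step 1: Compare trials to find order n where rate₂/rate₁ = ([azomethane]₂/[azomethane]₁)^n
Step 2: rate₂/rate₁ = 1.8600e-01/1.0500e-01 = 1.771
Step 3: [azomethane]₂/[azomethane]₁ = 0.62/0.35 = 1.771
Step 4: n = ln(1.771)/ln(1.771) = 1.00 ≈ 1
Step 5: The reaction is first order in azomethane.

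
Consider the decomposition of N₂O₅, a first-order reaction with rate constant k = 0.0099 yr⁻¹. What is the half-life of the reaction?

70.01 yr

Step 1: For a first-order reaction, t₁/₂ = ln(2)/k
Step 2: t₁/₂ = ln(2)/0.0099
Step 3: t₁/₂ = 0.6931/0.0099 = 70.01 yr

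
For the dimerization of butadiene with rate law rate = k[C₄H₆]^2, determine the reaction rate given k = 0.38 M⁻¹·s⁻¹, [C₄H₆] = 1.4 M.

0.7448 M/s

Step 1: Identify the rate law: rate = k[C₄H₆]^2
Step 2: Substitute values: rate = 0.38 × (1.4)^2
Step 3: Calculate: rate = 0.38 × 1.96 = 0.7448 M/s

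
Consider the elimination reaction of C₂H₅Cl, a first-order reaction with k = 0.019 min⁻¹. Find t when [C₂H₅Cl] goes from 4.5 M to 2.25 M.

36.48 min

Step 1: For first-order: t = ln([C₂H₅Cl]₀/[C₂H₅Cl])/k
Step 2: t = ln(4.5/2.25)/0.019
Step 3: t = ln(2)/0.019
Step 4: t = 0.6931/0.019 = 36.48 min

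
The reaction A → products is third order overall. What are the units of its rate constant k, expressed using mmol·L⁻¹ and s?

(mmol·L⁻¹)⁻²·s⁻¹

Step 1: For overall order n, rate = k × (concentration)^n.
Step 2: Rate has units mmol·L⁻¹·s⁻¹; concentration term has units (mmol·L⁻¹)^3.
Step 3: k = rate / (concentration)^n, so units of k = (mmol·L⁻¹)^(1-3)·s⁻¹ = (mmol·L⁻¹)⁻²·s⁻¹.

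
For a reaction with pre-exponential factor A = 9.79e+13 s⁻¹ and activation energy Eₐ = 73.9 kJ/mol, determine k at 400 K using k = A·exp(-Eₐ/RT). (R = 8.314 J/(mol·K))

2.19e+04 s⁻¹

Step 1: Use the Arrhenius equation: k = A × exp(-Eₐ/RT)
Step 2: Convert Eₐ to J/mol: 73.9 kJ/mol = 73900 J/mol
Step 3: Calculate the exponent: -Eₐ/(RT) = -73900/(8.314 × 400) = -22.22155
Step 4: k = 9.79e+13 × exp(-22.22155)
Step 5: k = 9.79e+13 × 2.23513e-10 = 2.1882e+04 s⁻¹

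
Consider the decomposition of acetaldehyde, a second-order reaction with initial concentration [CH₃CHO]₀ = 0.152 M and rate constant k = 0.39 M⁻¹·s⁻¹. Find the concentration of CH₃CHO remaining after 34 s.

0.05041 M

Step 1: For a second-order reaction: 1/[CH₃CHO] = 1/[CH₃CHO]₀ + kt
Step 2: 1/[CH₃CHO] = 1/0.152 + 0.39 × 34
Step 3: 1/[CH₃CHO] = 6.579 + 13.26 = 19.84
Step 4: [CH₃CHO] = 1/19.84 = 0.05041 M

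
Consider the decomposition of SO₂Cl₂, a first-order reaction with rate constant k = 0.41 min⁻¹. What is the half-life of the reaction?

1.691 min

Step 1: For a first-order reaction, t₁/₂ = ln(2)/k
Step 2: t₁/₂ = ln(2)/0.41
Step 3: t₁/₂ = 0.6931/0.41 = 1.691 min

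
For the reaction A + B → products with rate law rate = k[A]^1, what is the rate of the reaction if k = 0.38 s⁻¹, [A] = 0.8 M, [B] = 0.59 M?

0.304 M/s

Step 1: The rate law is rate = k[A]^1
Step 2: Note that the rate does not depend on [B] (zero order in B).
Step 3: rate = 0.38 × (0.8)^1 = 0.304 M/s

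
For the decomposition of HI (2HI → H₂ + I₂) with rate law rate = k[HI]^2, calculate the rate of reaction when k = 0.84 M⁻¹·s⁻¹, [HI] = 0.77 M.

0.498 M/s

Step 1: Identify the rate law: rate = k[HI]^2
Step 2: Substitute values: rate = 0.84 × (0.77)^2
Step 3: Calculate: rate = 0.84 × 0.5929 = 0.498036 M/s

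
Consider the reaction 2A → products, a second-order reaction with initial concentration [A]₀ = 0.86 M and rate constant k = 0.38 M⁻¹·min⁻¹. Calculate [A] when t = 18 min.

0.125 M

Step 1: For a second-order reaction: 1/[A] = 1/[A]₀ + kt
Step 2: 1/[A] = 1/0.86 + 0.38 × 18
Step 3: 1/[A] = 1.163 + 6.84 = 8.003
Step 4: [A] = 1/8.003 = 0.125 M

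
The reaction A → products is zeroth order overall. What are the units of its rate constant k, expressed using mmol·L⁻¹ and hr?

mmol·L⁻¹·hr⁻¹

Step 1: For overall order n, rate = k × (concentration)^n.
Step 2: Rate has units mmol·L⁻¹·hr⁻¹; concentration term has units (mmol·L⁻¹)^0.
Step 3: k = rate / (concentration)^n, so units of k = (mmol·L⁻¹)^(1-0)·hr⁻¹ = mmol·L⁻¹·hr⁻¹.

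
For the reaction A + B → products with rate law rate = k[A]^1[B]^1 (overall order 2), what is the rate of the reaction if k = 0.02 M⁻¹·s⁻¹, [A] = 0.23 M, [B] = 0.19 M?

0.000874 M/s

Step 1: The rate law is rate = k[A]^1[B]^1, overall order = 1+1 = 2
Step 2: Substitute values: rate = 0.02 × (0.23)^1 × (0.19)^1
Step 3: rate = 0.02 × 0.23 × 0.19 = 0.000874 M/s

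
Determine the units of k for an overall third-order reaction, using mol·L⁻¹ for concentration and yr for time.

(mol·L⁻¹)⁻²·yr⁻¹

Step 1: For overall order n, rate = k × (concentration)^n.
Step 2: Rate has units mol·L⁻¹·yr⁻¹; concentration term has units (mol·L⁻¹)^3.
Step 3: k = rate / (concentration)^n, so units of k = (mol·L⁻¹)^(1-3)·yr⁻¹ = (mol·L⁻¹)⁻²·yr⁻¹.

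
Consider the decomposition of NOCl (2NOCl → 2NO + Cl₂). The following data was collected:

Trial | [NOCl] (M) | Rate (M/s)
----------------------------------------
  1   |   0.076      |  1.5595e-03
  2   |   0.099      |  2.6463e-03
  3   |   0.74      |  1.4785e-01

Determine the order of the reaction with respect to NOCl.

second order (2)

Step 1: Compare trials to find order n where rate₂/rate₁ = ([NOCl]₂/[NOCl]₁)^n
Step 2: rate₂/rate₁ = 2.6463e-03/1.5595e-03 = 1.697
Step 3: [NOCl]₂/[NOCl]₁ = 0.099/0.076 = 1.303
Step 4: n = ln(1.697)/ln(1.303) = 2.00 ≈ 2
Step 5: The reaction is second order in NOCl.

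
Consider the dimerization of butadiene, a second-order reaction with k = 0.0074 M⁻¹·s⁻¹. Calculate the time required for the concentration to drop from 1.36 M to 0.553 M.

145 s

Step 1: For second-order: t = (1/[C₄H₆] - 1/[C₄H₆]₀)/k
Step 2: t = (1/0.553 - 1/1.36)/0.0074
Step 3: t = (1.808 - 0.7353)/0.0074
Step 4: t = 1.073/0.0074 = 145 s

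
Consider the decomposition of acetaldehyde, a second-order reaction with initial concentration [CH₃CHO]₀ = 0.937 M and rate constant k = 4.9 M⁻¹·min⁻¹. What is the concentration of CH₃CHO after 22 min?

0.009186 M

Step 1: For a second-order reaction: 1/[CH₃CHO] = 1/[CH₃CHO]₀ + kt
Step 2: 1/[CH₃CHO] = 1/0.937 + 4.9 × 22
Step 3: 1/[CH₃CHO] = 1.067 + 107.8 = 108.9
Step 4: [CH₃CHO] = 1/108.9 = 0.009186 M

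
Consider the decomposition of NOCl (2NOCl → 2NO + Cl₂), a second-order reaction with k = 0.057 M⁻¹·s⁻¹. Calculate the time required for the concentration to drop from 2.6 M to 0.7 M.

18.32 s

Step 1: For second-order: t = (1/[NOCl] - 1/[NOCl]₀)/k
Step 2: t = (1/0.7 - 1/2.6)/0.057
Step 3: t = (1.429 - 0.3846)/0.057
Step 4: t = 1.044/0.057 = 18.32 s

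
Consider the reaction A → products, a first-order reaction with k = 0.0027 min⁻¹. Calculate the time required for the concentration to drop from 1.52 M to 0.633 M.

324.4 min

Step 1: For first-order: t = ln([A]₀/[A])/k
Step 2: t = ln(1.52/0.633)/0.0027
Step 3: t = ln(2.401)/0.0027
Step 4: t = 0.876/0.0027 = 324.4 min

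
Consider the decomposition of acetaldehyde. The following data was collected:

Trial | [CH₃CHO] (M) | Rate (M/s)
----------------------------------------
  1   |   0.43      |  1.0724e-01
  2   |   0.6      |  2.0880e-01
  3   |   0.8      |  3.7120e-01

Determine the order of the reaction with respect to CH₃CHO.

second order (2)

Step 1: Compare trials to find order n where rate₂/rate₁ = ([CH₃CHO]₂/[CH₃CHO]₁)^n
Step 2: rate₂/rate₁ = 2.0880e-01/1.0724e-01 = 1.947
Step 3: [CH₃CHO]₂/[CH₃CHO]₁ = 0.6/0.43 = 1.395
Step 4: n = ln(1.947)/ln(1.395) = 2.00 ≈ 2
Step 5: The reaction is second order in CH₃CHO.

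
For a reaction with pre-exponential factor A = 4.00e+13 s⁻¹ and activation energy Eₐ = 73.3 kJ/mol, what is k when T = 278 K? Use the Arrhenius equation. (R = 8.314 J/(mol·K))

6.74e-01 s⁻¹

Step 1: Use the Arrhenius equation: k = A × exp(-Eₐ/RT)
Step 2: Convert Eₐ to J/mol: 73.3 kJ/mol = 73300 J/mol
Step 3: Calculate the exponent: -Eₐ/(RT) = -73300/(8.314 × 278) = -31.71386
Step 4: k = 4.00e+13 × exp(-31.71386)
Step 5: k = 4.00e+13 × 1.68595e-14 = 6.7438e-01 s⁻¹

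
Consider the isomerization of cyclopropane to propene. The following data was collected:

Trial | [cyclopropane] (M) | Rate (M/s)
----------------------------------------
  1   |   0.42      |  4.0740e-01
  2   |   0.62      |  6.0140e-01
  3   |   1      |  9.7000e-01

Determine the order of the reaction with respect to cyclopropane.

first order (1)

Step 1: Compare trials to find order n where rate₂/rate₁ = ([cyclopropane]₂/[cyclopropane]₁)^n
Step 2: rate₂/rate₁ = 6.0140e-01/4.0740e-01 = 1.476
Step 3: [cyclopropane]₂/[cyclopropane]₁ = 0.62/0.42 = 1.476
Step 4: n = ln(1.476)/ln(1.476) = 1.00 ≈ 1
Step 5: The reaction is first order in cyclopropane.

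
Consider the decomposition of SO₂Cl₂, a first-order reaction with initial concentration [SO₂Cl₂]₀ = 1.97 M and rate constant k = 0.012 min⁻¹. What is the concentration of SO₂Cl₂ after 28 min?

1.408 M

Step 1: For a first-order reaction: [SO₂Cl₂] = [SO₂Cl₂]₀ × e^(-kt)
Step 2: [SO₂Cl₂] = 1.97 × e^(-0.012 × 28)
Step 3: [SO₂Cl₂] = 1.97 × e^(-0.336)
Step 4: [SO₂Cl₂] = 1.97 × 0.714623 = 1.408 M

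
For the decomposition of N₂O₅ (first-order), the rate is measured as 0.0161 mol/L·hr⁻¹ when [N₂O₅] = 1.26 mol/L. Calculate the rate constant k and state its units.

0.01278 hr⁻¹

Step 1: rate = k[N₂O₅]^1, so k = rate / [N₂O₅]^1.
Step 2: k = 0.0161 / (1.26)^1 = 0.0161 / 1.26.
Step 3: k = 0.01278 hr⁻¹.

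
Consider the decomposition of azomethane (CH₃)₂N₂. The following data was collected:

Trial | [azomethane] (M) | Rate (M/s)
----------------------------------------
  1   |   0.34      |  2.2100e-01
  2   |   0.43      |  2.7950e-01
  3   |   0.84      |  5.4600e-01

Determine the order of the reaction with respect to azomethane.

first order (1)

Step 1: Compare trials to find order n where rate₂/rate₁ = ([azomethane]₂/[azomethane]₁)^n
Step 2: rate₂/rate₁ = 2.7950e-01/2.2100e-01 = 1.265
Step 3: [azomethane]₂/[azomethane]₁ = 0.43/0.34 = 1.265
Step 4: n = ln(1.265)/ln(1.265) = 1.00 ≈ 1
Step 5: The reaction is first order in azomethane.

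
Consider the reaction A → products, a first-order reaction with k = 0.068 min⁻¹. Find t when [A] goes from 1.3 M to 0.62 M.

10.89 min

Step 1: For first-order: t = ln([A]₀/[A])/k
Step 2: t = ln(1.3/0.62)/0.068
Step 3: t = ln(2.097)/0.068
Step 4: t = 0.7404/0.068 = 10.89 min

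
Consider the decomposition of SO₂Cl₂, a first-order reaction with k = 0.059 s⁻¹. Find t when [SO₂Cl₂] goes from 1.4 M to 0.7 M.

11.75 s

Step 1: For first-order: t = ln([SO₂Cl₂]₀/[SO₂Cl₂])/k
Step 2: t = ln(1.4/0.7)/0.059
Step 3: t = ln(2)/0.059
Step 4: t = 0.6931/0.059 = 11.75 s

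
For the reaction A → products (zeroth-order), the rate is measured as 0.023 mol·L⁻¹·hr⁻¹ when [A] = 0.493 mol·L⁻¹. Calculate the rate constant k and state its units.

0.023 mol·L⁻¹·hr⁻¹

Step 1: For a zeroth-order reaction, rate = k (independent of concentration).
Step 2: k = rate = 0.023 mol·L⁻¹·hr⁻¹.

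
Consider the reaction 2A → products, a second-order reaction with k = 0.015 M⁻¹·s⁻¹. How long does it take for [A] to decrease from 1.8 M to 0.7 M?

58.2 s

Step 1: For second-order: t = (1/[A] - 1/[A]₀)/k
Step 2: t = (1/0.7 - 1/1.8)/0.015
Step 3: t = (1.429 - 0.5556)/0.015
Step 4: t = 0.873/0.015 = 58.2 s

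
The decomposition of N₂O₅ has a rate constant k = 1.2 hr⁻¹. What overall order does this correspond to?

first order (1)

Step 1: The units of k for an nth-order reaction are (concentration)^(1-n)·(time)⁻¹.
Step 2: Here k has units hr⁻¹, so the concentration exponent is 0.
Step 3: 1 - n = 0 ⇒ n = 1. The reaction is first order.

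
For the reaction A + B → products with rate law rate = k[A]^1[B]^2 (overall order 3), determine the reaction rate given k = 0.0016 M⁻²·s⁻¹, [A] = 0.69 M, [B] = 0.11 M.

1.336e-05 M/s

Step 1: The rate law is rate = k[A]^1[B]^2, overall order = 1+2 = 3
Step 2: Substitute values: rate = 0.0016 × (0.69)^1 × (0.11)^2
Step 3: rate = 0.0016 × 0.69 × 0.0121 = 1.33584e-05 M/s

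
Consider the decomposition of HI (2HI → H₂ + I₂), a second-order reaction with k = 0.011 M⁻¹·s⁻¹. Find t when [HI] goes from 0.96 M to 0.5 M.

87.12 s

Step 1: For second-order: t = (1/[HI] - 1/[HI]₀)/k
Step 2: t = (1/0.5 - 1/0.96)/0.011
Step 3: t = (2 - 1.042)/0.011
Step 4: t = 0.9583/0.011 = 87.12 s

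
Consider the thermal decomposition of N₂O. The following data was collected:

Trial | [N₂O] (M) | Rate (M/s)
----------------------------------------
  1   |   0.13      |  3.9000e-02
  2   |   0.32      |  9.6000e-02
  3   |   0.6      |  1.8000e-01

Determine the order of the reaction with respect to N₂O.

first order (1)

Step 1: Compare trials to find order n where rate₂/rate₁ = ([N₂O]₂/[N₂O]₁)^n
Step 2: rate₂/rate₁ = 9.6000e-02/3.9000e-02 = 2.462
Step 3: [N₂O]₂/[N₂O]₁ = 0.32/0.13 = 2.462
Step 4: n = ln(2.462)/ln(2.462) = 1.00 ≈ 1
Step 5: The reaction is first order in N₂O.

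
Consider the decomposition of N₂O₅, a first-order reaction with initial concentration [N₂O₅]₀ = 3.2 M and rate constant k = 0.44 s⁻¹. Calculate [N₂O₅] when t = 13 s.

0.0105 M

Step 1: For a first-order reaction: [N₂O₅] = [N₂O₅]₀ × e^(-kt)
Step 2: [N₂O₅] = 3.2 × e^(-0.44 × 13)
Step 3: [N₂O₅] = 3.2 × e^(-5.72)
Step 4: [N₂O₅] = 3.2 × 0.00327971 = 0.0105 M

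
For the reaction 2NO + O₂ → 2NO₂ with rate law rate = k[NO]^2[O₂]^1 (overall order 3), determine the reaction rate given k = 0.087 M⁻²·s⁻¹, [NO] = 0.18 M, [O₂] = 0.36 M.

0.001015 M/s

Step 1: The rate law is rate = k[NO]^2[O₂]^1, overall order = 2+1 = 3
Step 2: Substitute values: rate = 0.087 × (0.18)^2 × (0.36)^1
Step 3: rate = 0.087 × 0.0324 × 0.36 = 0.00101477 M/s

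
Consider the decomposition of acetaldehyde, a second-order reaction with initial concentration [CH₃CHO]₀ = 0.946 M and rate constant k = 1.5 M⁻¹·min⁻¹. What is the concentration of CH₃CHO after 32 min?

0.02038 M

Step 1: For a second-order reaction: 1/[CH₃CHO] = 1/[CH₃CHO]₀ + kt
Step 2: 1/[CH₃CHO] = 1/0.946 + 1.5 × 32
Step 3: 1/[CH₃CHO] = 1.057 + 48 = 49.06
Step 4: [CH₃CHO] = 1/49.06 = 0.02038 M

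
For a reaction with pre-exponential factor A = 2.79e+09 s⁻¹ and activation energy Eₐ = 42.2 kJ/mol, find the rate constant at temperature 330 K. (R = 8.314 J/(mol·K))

5.83e+02 s⁻¹

Step 1: Use the Arrhenius equation: k = A × exp(-Eₐ/RT)
Step 2: Convert Eₐ to J/mol: 42.2 kJ/mol = 42200 J/mol
Step 3: Calculate the exponent: -Eₐ/(RT) = -42200/(8.314 × 330) = -15.38114
Step 4: k = 2.79e+09 × exp(-15.38114)
Step 5: k = 2.79e+09 × 2.08956e-07 = 5.8299e+02 s⁻¹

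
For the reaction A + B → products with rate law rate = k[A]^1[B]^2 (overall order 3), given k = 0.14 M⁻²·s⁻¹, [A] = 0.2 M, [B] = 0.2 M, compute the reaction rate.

0.00112 M/s

Step 1: The rate law is rate = k[A]^1[B]^2, overall order = 1+2 = 3
Step 2: Substitute values: rate = 0.14 × (0.2)^1 × (0.2)^2
Step 3: rate = 0.14 × 0.2 × 0.04 = 0.00112 M/s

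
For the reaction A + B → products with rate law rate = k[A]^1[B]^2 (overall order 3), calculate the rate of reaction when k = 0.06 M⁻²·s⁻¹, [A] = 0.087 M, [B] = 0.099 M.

5.116e-05 M/s

Step 1: The rate law is rate = k[A]^1[B]^2, overall order = 1+2 = 3
Step 2: Substitute values: rate = 0.06 × (0.087)^1 × (0.099)^2
Step 3: rate = 0.06 × 0.087 × 0.009801 = 5.11612e-05 M/s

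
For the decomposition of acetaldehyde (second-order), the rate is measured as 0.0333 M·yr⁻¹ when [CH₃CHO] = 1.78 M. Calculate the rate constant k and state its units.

0.01051 M⁻¹·yr⁻¹

Step 1: rate = k[CH₃CHO]^2, so k = rate / [CH₃CHO]^2.
Step 2: k = 0.0333 / (1.78)^2 = 0.0333 / 3.168.
Step 3: k = 0.01051 M⁻¹·yr⁻¹.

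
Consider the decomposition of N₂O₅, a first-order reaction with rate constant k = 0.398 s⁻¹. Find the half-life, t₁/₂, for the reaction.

1.742 s

Step 1: For a first-order reaction, t₁/₂ = ln(2)/k
Step 2: t₁/₂ = ln(2)/0.398
Step 3: t₁/₂ = 0.6931/0.398 = 1.742 s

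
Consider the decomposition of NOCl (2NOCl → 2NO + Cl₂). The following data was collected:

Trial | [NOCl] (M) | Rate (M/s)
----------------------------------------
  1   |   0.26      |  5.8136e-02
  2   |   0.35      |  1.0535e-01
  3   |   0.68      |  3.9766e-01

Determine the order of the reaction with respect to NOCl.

second order (2)

Step 1: Compare trials to find order n where rate₂/rate₁ = ([NOCl]₂/[NOCl]₁)^n
Step 2: rate₂/rate₁ = 1.0535e-01/5.8136e-02 = 1.812
Step 3: [NOCl]₂/[NOCl]₁ = 0.35/0.26 = 1.346
Step 4: n = ln(1.812)/ln(1.346) = 2.00 ≈ 2
Step 5: The reaction is second order in NOCl.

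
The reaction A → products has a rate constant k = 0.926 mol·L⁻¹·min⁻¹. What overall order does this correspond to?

zeroth order (0)

Step 1: The units of k for an nth-order reaction are (concentration)^(1-n)·(time)⁻¹.
Step 2: Here k has units mol·L⁻¹·min⁻¹, so the concentration exponent is 1.
Step 3: 1 - n = 1 ⇒ n = 0. The reaction is zeroth order.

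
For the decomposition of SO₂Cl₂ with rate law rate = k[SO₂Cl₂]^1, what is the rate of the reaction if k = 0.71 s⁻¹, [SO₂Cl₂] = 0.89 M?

0.6319 M/s

Step 1: Identify the rate law: rate = k[SO₂Cl₂]^1
Step 2: Substitute values: rate = 0.71 × (0.89)^1
Step 3: Calculate: rate = 0.71 × 0.89 = 0.6319 M/s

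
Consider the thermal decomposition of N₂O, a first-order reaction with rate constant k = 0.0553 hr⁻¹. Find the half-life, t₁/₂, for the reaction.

12.53 hr

Step 1: For a first-order reaction, t₁/₂ = ln(2)/k
Step 2: t₁/₂ = ln(2)/0.0553
Step 3: t₁/₂ = 0.6931/0.0553 = 12.53 hr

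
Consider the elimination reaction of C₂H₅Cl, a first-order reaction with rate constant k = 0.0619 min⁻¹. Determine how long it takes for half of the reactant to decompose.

11.2 min

Step 1: For a first-order reaction, t₁/₂ = ln(2)/k
Step 2: t₁/₂ = ln(2)/0.0619
Step 3: t₁/₂ = 0.6931/0.0619 = 11.2 min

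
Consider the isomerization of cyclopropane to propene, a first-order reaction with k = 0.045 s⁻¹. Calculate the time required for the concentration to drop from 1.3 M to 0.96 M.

6.737 s

Step 1: For first-order: t = ln([cyclopropane]₀/[cyclopropane])/k
Step 2: t = ln(1.3/0.96)/0.045
Step 3: t = ln(1.354)/0.045
Step 4: t = 0.3032/0.045 = 6.737 s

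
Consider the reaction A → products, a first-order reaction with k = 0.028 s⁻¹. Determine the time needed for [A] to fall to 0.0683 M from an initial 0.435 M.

66.12 s

Step 1: For first-order: t = ln([A]₀/[A])/k
Step 2: t = ln(0.435/0.0683)/0.028
Step 3: t = ln(6.369)/0.028
Step 4: t = 1.851/0.028 = 66.12 s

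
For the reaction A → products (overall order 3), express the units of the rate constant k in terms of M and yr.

M⁻²·yr⁻¹

Step 1: For overall order n, rate = k × (concentration)^n.
Step 2: Rate has units M·yr⁻¹; concentration term has units M^3.
Step 3: k = rate / (concentration)^n, so units of k = M^(1-3)·yr⁻¹ = M⁻²·yr⁻¹.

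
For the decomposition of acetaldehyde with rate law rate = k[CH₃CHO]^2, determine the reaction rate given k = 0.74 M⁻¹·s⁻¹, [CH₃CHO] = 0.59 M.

0.2576 M/s

Step 1: Identify the rate law: rate = k[CH₃CHO]^2
Step 2: Substitute values: rate = 0.74 × (0.59)^2
Step 3: Calculate: rate = 0.74 × 0.3481 = 0.257594 M/s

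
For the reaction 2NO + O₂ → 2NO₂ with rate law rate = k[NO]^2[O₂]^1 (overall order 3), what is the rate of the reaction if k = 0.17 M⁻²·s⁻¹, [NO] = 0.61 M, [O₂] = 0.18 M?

0.01139 M/s

Step 1: The rate law is rate = k[NO]^2[O₂]^1, overall order = 2+1 = 3
Step 2: Substitute values: rate = 0.17 × (0.61)^2 × (0.18)^1
Step 3: rate = 0.17 × 0.3721 × 0.18 = 0.0113863 M/s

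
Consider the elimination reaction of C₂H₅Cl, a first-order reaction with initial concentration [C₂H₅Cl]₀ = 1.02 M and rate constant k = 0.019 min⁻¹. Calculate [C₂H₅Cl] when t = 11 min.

0.8276 M

Step 1: For a first-order reaction: [C₂H₅Cl] = [C₂H₅Cl]₀ × e^(-kt)
Step 2: [C₂H₅Cl] = 1.02 × e^(-0.019 × 11)
Step 3: [C₂H₅Cl] = 1.02 × e^(-0.209)
Step 4: [C₂H₅Cl] = 1.02 × 0.811395 = 0.8276 M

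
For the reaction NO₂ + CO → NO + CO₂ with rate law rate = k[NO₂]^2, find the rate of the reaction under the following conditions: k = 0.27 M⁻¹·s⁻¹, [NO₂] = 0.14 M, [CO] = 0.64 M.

0.005292 M/s

Step 1: The rate law is rate = k[NO₂]^2
Step 2: Note that the rate does not depend on [CO] (zero order in CO).
Step 3: rate = 0.27 × (0.14)^2 = 0.005292 M/s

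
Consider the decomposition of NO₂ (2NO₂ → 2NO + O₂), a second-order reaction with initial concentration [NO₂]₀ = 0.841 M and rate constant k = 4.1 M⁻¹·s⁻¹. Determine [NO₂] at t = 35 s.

0.006911 M

Step 1: For a second-order reaction: 1/[NO₂] = 1/[NO₂]₀ + kt
Step 2: 1/[NO₂] = 1/0.841 + 4.1 × 35
Step 3: 1/[NO₂] = 1.189 + 143.5 = 144.7
Step 4: [NO₂] = 1/144.7 = 0.006911 M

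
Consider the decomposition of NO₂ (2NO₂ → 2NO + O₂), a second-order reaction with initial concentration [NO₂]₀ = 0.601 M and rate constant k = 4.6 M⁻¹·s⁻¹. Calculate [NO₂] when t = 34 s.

0.006327 M

Step 1: For a second-order reaction: 1/[NO₂] = 1/[NO₂]₀ + kt
Step 2: 1/[NO₂] = 1/0.601 + 4.6 × 34
Step 3: 1/[NO₂] = 1.664 + 156.4 = 158.1
Step 4: [NO₂] = 1/158.1 = 0.006327 M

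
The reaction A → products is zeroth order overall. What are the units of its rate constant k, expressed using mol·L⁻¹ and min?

mol·L⁻¹·min⁻¹

Step 1: For overall order n, rate = k × (concentration)^n.
Step 2: Rate has units mol·L⁻¹·min⁻¹; concentration term has units (mol·L⁻¹)^0.
Step 3: k = rate / (concentration)^n, so units of k = (mol·L⁻¹)^(1-0)·min⁻¹ = mol·L⁻¹·min⁻¹.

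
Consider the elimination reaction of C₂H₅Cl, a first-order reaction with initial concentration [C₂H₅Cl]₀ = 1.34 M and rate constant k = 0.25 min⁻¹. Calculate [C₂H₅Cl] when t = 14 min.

0.04046 M

Step 1: For a first-order reaction: [C₂H₅Cl] = [C₂H₅Cl]₀ × e^(-kt)
Step 2: [C₂H₅Cl] = 1.34 × e^(-0.25 × 14)
Step 3: [C₂H₅Cl] = 1.34 × e^(-3.5)
Step 4: [C₂H₅Cl] = 1.34 × 0.0301974 = 0.04046 M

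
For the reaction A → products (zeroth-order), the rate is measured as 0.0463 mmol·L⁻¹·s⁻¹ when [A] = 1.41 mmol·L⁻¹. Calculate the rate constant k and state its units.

0.0463 mmol·L⁻¹·s⁻¹

Step 1: For a zeroth-order reaction, rate = k (independent of concentration).
Step 2: k = rate = 0.0463 mmol·L⁻¹·s⁻¹.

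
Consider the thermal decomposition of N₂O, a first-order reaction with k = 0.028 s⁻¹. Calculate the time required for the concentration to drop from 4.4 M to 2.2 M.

24.76 s

Step 1: For first-order: t = ln([N₂O]₀/[N₂O])/k
Step 2: t = ln(4.4/2.2)/0.028
Step 3: t = ln(2)/0.028
Step 4: t = 0.6931/0.028 = 24.76 s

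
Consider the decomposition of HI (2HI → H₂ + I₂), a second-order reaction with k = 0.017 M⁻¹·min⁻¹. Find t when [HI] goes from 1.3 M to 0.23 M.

210.5 min

Step 1: For second-order: t = (1/[HI] - 1/[HI]₀)/k
Step 2: t = (1/0.23 - 1/1.3)/0.017
Step 3: t = (4.348 - 0.7692)/0.017
Step 4: t = 3.579/0.017 = 210.5 min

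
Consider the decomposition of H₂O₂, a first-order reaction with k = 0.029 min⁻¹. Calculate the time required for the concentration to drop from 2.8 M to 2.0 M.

11.6 min

Step 1: For first-order: t = ln([H₂O₂]₀/[H₂O₂])/k
Step 2: t = ln(2.8/2.0)/0.029
Step 3: t = ln(1.4)/0.029
Step 4: t = 0.3365/0.029 = 11.6 min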